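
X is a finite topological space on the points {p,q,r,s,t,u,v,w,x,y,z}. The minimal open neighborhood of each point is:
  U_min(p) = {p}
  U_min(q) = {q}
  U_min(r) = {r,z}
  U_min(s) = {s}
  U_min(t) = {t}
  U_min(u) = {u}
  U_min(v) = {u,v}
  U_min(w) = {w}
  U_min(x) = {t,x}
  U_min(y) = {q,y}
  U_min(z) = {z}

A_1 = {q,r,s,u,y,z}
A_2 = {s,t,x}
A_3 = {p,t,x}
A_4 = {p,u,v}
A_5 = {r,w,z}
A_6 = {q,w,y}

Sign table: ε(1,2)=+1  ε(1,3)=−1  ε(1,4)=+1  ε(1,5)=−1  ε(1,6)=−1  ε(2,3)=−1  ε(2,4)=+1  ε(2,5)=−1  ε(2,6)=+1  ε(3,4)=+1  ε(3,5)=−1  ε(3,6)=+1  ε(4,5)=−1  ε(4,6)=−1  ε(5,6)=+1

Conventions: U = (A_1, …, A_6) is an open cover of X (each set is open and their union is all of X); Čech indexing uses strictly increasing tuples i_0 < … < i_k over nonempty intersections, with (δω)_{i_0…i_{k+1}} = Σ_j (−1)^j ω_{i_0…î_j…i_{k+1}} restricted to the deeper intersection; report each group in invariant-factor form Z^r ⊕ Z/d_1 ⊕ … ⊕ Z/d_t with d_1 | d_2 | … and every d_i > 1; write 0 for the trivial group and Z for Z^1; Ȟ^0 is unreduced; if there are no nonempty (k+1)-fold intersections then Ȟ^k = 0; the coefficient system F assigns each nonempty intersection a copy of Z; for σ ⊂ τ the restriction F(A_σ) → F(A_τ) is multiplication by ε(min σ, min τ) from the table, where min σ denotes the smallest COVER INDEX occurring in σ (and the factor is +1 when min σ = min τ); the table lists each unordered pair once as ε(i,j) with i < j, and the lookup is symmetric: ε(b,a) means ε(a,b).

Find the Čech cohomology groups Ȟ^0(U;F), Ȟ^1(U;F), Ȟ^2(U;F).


Ȟ^0(U;F) ≅ 0, Ȟ^1(U;F) ≅ Z ⊕ Z/2, Ȟ^2(U;F) ≅ 0

nonempty overlaps:
  A12={s} A14={u} A15={r,z} A16={q,y} A23={t,x} A34={p} A56={w}
C dims 6,7; δ0: rk 6, SNF 1^5·2
degree 0: 6−6−0 = 0 → Ȟ^0 ≅ 0
degree 1: 7−0−6 = 1 plus torsion [2] → Ȟ^1 ≅ Z ⊕ Z/2
degree 2: 0−0−0 = 0 → Ȟ^2 ≅ 0


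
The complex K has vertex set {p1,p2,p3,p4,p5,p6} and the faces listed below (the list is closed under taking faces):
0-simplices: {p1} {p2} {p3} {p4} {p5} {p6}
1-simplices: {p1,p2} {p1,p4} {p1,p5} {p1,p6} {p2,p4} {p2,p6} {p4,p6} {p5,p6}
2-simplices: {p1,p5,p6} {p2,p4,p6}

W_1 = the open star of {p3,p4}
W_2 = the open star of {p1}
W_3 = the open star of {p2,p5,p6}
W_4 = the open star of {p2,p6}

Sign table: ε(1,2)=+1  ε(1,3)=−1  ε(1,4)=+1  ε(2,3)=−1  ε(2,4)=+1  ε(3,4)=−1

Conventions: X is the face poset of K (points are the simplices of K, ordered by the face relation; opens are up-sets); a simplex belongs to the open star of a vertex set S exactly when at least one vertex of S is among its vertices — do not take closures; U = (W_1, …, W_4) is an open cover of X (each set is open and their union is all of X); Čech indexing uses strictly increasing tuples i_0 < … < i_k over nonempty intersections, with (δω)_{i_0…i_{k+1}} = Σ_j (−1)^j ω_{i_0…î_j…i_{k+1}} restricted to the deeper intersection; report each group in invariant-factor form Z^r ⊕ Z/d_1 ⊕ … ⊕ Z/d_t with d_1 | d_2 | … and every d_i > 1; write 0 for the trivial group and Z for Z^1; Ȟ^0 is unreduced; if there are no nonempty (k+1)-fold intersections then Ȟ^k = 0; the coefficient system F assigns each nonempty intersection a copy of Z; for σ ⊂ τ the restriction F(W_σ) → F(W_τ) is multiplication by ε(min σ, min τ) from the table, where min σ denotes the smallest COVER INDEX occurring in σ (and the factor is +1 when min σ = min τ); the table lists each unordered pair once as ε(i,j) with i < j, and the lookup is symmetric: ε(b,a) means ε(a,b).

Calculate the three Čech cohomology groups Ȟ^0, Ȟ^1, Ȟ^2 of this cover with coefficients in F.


Ȟ^0 ≅ Z, Ȟ^1 ≅ Z and Ȟ^2 ≅ 0

nerve of the cover:
  W1={{p3},{p4},{p1,p4},{p2,p4},{p4,p6},{p2,p4,p6}} W2={{p1},{p1,p2},{p1,p4},{p1,p5},{p1,p6},{p1,p5,p6}} W3={{p2},{p5},{p6},{p1,p2},{p1,p5},{p1,p6},{p2,p4},{p2,p6},{p4,p6},{p5,p6},{p1,p5,p6},{p2,p4,p6}} W4={{p2},{p6},{p1,p2},{p1,p6},{p2,p4},{p2,p6},{p4,p6},{p5,p6},{p1,p5,p6},{p2,p4,p6}}
  W12={{p1,p4}} W13={{p2,p4},{p4,p6},{p2,p4,p6}} W14={{p2,p4},{p4,p6},{p2,p4,p6}} W23={{p1,p2},{p1,p5},{p1,p6},{p1,p5,p6}} W24={{p1,p2},{p1,p6},{p1,p5,p6}} W34={{p2},{p6},{p1,p2},{p1,p6},{p2,p4},{p2,p6},{p4,p6},{p5,p6},{p1,p5,p6},{p2,p4,p6}}
  W134={{p2,p4},{p4,p6},{p2,p4,p6}} W234={{p1,p2},{p1,p6},{p1,p5,p6}}
C dims 4,6,2; δ0: rk 3, SNF 1^3; δ1: rk 2, SNF 1^2
Ȟ^0 = (4 − 3) − 0 = 1, so Ȟ^0 ≅ Z
Ȟ^1 = (6 − 2) − 3 = 1, so Ȟ^1 ≅ Z
Ȟ^2 = (2 − 0) − 2 = 0, so Ȟ^2 ≅ 0


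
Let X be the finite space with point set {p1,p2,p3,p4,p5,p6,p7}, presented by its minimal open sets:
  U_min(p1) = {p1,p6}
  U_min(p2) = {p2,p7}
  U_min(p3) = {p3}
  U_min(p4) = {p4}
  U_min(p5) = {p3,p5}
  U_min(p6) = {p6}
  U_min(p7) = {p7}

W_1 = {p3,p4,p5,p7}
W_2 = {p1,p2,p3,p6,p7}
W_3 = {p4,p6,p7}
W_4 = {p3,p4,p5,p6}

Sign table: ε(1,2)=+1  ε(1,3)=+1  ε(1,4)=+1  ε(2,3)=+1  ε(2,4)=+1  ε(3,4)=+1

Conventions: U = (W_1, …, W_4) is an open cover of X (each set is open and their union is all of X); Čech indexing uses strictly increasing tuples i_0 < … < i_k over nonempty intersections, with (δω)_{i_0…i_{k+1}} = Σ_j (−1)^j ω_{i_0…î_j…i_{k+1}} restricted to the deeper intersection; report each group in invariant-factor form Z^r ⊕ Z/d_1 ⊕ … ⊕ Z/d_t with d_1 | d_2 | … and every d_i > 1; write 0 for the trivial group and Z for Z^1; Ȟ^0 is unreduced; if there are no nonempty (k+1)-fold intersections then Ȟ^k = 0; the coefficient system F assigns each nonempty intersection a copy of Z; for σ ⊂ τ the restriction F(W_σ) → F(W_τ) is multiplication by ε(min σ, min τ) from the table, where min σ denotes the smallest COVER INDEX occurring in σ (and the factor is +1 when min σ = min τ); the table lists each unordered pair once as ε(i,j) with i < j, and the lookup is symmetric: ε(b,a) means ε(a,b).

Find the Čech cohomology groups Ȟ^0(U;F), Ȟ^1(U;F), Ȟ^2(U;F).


Ȟ^0 ≅ Z, Ȟ^1 ≅ 0 and Ȟ^2 ≅ Z

nerve of the cover:
  W12={p3,p7} W13={p4,p7} W14={p3,p4,p5} W23={p6,p7} W24={p3,p6} W34={p4,p6}
  W123={p7} W124={p3} W134={p4} W234={p6}
C dims 4,6,4; δ0: rk 3, SNF 1^3; δ1: rk 3, SNF 1^3
Ȟ^0 = (4 − 3) − 0 = 1, so Ȟ^0 ≅ Z
Ȟ^1 = (6 − 3) − 3 = 0, so Ȟ^1 ≅ 0
Ȟ^2 = (4 − 0) − 3 = 1, so Ȟ^2 ≅ Z


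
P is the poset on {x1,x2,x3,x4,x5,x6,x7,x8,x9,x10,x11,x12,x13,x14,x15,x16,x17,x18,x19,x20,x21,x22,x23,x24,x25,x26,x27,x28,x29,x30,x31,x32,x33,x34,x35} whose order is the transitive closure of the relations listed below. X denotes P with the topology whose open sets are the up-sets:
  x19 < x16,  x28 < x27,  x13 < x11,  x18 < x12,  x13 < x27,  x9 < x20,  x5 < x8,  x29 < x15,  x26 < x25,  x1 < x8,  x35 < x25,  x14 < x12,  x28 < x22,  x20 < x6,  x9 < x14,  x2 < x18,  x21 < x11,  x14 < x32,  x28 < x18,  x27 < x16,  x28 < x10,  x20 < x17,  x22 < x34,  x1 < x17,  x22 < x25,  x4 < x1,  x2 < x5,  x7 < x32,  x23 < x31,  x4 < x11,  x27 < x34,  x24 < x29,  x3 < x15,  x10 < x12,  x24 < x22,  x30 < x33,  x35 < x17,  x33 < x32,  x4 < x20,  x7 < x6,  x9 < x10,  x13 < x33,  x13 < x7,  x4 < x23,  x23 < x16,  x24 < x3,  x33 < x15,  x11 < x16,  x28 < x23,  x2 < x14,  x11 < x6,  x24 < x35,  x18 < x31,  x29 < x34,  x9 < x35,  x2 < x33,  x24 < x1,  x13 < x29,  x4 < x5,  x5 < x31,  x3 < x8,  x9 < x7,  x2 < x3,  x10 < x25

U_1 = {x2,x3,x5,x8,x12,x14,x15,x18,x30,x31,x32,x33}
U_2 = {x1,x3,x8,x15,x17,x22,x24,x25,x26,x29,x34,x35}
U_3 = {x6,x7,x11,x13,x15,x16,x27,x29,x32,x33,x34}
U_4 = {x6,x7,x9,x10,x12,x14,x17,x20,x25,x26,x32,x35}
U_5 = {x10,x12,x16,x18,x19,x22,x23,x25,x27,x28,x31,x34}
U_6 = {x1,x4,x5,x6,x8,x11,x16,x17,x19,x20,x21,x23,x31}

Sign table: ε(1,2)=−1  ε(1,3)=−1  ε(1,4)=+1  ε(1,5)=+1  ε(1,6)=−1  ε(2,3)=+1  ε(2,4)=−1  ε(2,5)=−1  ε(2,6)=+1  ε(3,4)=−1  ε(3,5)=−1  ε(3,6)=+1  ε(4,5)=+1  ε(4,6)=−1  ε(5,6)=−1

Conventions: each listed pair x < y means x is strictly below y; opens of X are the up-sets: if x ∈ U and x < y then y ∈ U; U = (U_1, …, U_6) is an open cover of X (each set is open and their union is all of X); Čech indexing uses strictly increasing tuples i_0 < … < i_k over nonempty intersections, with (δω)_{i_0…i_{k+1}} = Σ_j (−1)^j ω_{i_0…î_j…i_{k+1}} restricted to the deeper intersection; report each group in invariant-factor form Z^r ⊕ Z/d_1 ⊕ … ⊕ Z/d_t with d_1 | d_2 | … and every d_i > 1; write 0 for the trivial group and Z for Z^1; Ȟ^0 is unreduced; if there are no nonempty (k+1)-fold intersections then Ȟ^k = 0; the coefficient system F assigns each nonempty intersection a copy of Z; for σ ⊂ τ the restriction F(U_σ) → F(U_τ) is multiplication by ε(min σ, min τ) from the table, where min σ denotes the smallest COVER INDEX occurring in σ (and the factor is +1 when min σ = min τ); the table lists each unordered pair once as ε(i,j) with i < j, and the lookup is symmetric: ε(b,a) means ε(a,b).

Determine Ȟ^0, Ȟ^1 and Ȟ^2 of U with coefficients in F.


Ȟ^0 ≅ Z, Ȟ^1 ≅ 0 and Ȟ^2 ≅ Z/2

nonempty intersections:
  U12={x3,x8,x15} U13={x15,x32,x33} U14={x12,x14,x32} U15={x12,x18,x31} U16={x5,x8,x31} U23={x15,x29,x34} U24={x17,x25,x26,x35} U25={x22,x25,x34} U26={x1,x8,x17} U34={x6,x7,x32} U35={x16,x27,x34} U36={x6,x11,x16} U45={x10,x12,x25} U46={x6,x17,x20} U56={x16,x19,x23,x31}
  U123={x15} U126={x8} U134={x32} U145={x12} U156={x31} U235={x34} U245={x25} U246={x17} U346={x6} U356={x16}
C dims 6,15,10; δ0: rk 5, SNF 1^5; δ1: rk 10, SNF 1^9·2
Ȟ^0: (6−5)−0=1 ⇒ Z
Ȟ^1: (15−10)−5=0 ⇒ 0
Ȟ^2: (10−0)−10=0 plus torsion [2] ⇒ Z/2


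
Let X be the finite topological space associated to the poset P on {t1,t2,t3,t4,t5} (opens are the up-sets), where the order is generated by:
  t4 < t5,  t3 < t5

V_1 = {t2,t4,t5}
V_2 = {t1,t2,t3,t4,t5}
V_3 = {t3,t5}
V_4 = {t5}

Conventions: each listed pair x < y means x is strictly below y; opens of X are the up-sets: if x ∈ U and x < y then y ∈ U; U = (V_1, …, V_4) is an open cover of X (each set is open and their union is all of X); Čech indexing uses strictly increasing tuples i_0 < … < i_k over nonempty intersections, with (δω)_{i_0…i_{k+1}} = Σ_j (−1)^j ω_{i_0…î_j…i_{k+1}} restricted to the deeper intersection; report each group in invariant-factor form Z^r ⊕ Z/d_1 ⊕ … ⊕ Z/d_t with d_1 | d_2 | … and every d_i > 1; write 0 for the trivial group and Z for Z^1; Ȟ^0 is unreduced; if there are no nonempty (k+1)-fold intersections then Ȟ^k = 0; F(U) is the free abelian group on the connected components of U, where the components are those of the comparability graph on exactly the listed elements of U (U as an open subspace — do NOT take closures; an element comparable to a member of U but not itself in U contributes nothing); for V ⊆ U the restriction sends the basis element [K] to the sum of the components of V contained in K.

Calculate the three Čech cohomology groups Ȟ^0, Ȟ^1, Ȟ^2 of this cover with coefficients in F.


Ȟ^0 ≅ Z^3, Ȟ^1 ≅ 0 and Ȟ^2 ≅ 0

intersection data:
  V12={t2,t4,t5} V13={t5} V14={t5} V23={t3,t5} V24={t5} V34={t5}
  V123={t5} V124={t5} V134={t5} V234={t5}
  V1234={t5}
components per intersection:
  V1: {t2} {t4,t5}
  V2: {t1} {t2} {t3,t4,t5}
  V3: {t3,t5}
  V4: {t5}
  V12: {t2} {t4,t5}
  V13: {t5}
  V14: {t5}
  V23: {t3,t5}
  V24: {t5}
  V34: {t5}
  V123: {t5}
  V124: {t5}
  V134: {t5}
  V234: {t5}
  V1234: {t5}
C dims 7,7,4,1; δ0: rk 4, SNF 1^4; δ1: rk 3, SNF 1^3; δ2: rk 1, SNF 1^1
Ȟ^0 = (7 − 4) − 0 = 3, so Ȟ^0 ≅ Z^3
Ȟ^1 = (7 − 3) − 4 = 0, so Ȟ^1 ≅ 0
Ȟ^2 = (4 − 1) − 3 = 0, so Ȟ^2 ≅ 0


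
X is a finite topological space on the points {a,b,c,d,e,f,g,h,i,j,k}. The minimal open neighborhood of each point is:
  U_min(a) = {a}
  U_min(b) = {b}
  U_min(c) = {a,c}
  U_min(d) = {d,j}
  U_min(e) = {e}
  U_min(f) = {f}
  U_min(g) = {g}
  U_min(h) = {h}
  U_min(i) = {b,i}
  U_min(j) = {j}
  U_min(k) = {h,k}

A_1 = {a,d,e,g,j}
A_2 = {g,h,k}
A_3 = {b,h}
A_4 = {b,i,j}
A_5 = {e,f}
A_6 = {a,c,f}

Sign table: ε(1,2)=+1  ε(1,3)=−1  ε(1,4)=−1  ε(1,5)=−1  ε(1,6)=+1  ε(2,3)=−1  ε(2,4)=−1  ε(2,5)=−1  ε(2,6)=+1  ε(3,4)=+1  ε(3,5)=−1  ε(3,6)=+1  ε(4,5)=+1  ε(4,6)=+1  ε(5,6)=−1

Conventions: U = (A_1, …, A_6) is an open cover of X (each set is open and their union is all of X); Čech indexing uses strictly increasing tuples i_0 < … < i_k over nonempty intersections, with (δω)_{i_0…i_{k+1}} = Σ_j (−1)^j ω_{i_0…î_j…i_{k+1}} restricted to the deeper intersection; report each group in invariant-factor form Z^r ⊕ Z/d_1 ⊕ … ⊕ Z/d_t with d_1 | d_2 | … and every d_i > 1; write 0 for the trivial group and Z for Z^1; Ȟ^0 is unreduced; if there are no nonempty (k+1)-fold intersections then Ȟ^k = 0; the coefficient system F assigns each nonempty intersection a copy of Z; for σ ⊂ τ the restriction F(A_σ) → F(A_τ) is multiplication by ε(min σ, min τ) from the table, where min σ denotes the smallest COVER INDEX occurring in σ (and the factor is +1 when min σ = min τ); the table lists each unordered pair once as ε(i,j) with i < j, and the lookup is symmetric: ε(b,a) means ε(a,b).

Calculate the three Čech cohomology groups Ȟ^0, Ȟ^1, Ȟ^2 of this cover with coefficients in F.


nonempty intersections:
  A12={g} A14={j} A15={e} A16={a} A23={h} A34={b} A56={f}
C dims 6,7; δ0: rk 5, SNF 1^5
Ȟ^0: (6−5)−0=1 ⇒ Z
Ȟ^1: (7−0)−5=2 ⇒ Z^2
Ȟ^2: (0−0)−0=0 ⇒ 0

Ȟ^0 = Z; Ȟ^1 = Z^2; Ȟ^2 = 0


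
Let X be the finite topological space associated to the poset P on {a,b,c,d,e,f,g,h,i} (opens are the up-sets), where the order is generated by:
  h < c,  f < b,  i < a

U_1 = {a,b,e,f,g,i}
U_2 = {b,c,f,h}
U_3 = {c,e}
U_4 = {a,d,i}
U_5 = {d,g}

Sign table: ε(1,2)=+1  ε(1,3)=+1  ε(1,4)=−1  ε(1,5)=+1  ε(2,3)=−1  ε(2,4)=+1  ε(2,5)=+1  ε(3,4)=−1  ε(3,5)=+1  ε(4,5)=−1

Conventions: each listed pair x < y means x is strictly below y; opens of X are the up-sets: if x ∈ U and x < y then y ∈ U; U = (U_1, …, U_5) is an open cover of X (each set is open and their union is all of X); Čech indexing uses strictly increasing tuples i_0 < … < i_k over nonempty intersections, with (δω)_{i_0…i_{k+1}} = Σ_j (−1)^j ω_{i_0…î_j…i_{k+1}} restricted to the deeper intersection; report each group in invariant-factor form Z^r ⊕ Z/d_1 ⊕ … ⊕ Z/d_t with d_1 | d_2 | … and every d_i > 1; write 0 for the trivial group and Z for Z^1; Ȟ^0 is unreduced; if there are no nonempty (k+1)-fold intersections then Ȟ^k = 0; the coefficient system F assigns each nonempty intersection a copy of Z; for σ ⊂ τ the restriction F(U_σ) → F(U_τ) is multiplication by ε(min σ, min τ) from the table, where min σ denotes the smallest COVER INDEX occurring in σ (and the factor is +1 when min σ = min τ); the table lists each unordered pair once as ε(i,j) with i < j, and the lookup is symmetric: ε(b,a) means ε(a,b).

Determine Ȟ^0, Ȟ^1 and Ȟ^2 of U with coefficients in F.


cover nerve:
  U12={b,f} U13={e} U14={a,i} U15={g} U23={c} U45={d}
C dims 5,6; δ0: rk 5, SNF 1^4·2
Ȟ^0: (5−5)−0=0 ⇒ 0
Ȟ^1: (6−0)−5=1 plus torsion [2] ⇒ Z ⊕ Z/2
Ȟ^2: (0−0)−0=0 ⇒ 0

Ȟ^0(U;F) ≅ 0; Ȟ^1(U;F) ≅ Z ⊕ Z/2; Ȟ^2(U;F) ≅ 0


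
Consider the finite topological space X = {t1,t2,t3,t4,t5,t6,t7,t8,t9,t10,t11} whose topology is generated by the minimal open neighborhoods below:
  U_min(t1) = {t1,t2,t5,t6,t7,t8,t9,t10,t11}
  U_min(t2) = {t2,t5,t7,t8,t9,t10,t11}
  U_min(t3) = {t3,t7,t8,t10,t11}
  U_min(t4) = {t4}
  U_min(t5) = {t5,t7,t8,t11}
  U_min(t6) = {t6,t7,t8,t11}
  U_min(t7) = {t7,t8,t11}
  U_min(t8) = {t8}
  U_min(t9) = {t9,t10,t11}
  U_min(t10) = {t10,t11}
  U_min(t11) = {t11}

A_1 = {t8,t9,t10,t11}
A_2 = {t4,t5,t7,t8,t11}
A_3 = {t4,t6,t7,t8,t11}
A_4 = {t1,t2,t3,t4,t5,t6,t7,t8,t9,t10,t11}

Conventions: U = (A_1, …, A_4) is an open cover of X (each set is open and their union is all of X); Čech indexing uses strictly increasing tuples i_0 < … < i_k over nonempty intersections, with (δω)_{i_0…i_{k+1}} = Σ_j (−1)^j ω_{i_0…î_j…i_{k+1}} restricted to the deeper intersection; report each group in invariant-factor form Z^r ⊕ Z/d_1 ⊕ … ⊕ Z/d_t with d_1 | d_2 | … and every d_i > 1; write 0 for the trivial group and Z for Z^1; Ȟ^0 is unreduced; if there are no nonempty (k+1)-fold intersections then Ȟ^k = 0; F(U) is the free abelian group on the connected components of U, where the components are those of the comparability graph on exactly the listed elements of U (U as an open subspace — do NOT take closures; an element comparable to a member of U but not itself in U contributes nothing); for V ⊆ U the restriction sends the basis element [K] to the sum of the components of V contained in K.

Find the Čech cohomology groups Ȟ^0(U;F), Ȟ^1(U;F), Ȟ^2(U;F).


Ȟ^0 ≅ Z^2,  Ȟ^1 ≅ 0,  Ȟ^2 ≅ 0

nerve simplices:
  A12={t8,t11} A13={t8,t11} A14={t8,t9,t10,t11} A23={t4,t7,t8,t11} A24={t4,t5,t7,t8,t11} A34={t4,t6,t7,t8,t11}
  A123={t8,t11} A124={t8,t11} A134={t8,t11} A234={t4,t7,t8,t11}
  A1234={t8,t11}
components per intersection:
  A1: {t8} {t9,t10,t11}
  A2: {t4} {t5,t7,t8,t11}
  A3: {t4} {t6,t7,t8,t11}
  A4: {t1,t2,t3,t5,t6,t7,t8,t9,t10,t11} {t4}
  A12: {t8} {t11}
  A13: {t8} {t11}
  A14: {t8} {t9,t10,t11}
  A23: {t4} {t7,t8,t11}
  A24: {t4} {t5,t7,t8,t11}
  A34: {t4} {t6,t7,t8,t11}
  A123: {t8} {t11}
  A124: {t8} {t11}
  A134: {t8} {t11}
  A234: {t4} {t7,t8,t11}
  A1234: {t8} {t11}
C dims 8,12,8,2; δ0: rk 6, SNF 1^6; δ1: rk 6, SNF 1^6; δ2: rk 2, SNF 1^2
degree 0: 8−6−0 = 2 → Ȟ^0 ≅ Z^2
degree 1: 12−6−6 = 0 → Ȟ^1 ≅ 0
degree 2: 8−2−6 = 0 → Ȟ^2 ≅ 0


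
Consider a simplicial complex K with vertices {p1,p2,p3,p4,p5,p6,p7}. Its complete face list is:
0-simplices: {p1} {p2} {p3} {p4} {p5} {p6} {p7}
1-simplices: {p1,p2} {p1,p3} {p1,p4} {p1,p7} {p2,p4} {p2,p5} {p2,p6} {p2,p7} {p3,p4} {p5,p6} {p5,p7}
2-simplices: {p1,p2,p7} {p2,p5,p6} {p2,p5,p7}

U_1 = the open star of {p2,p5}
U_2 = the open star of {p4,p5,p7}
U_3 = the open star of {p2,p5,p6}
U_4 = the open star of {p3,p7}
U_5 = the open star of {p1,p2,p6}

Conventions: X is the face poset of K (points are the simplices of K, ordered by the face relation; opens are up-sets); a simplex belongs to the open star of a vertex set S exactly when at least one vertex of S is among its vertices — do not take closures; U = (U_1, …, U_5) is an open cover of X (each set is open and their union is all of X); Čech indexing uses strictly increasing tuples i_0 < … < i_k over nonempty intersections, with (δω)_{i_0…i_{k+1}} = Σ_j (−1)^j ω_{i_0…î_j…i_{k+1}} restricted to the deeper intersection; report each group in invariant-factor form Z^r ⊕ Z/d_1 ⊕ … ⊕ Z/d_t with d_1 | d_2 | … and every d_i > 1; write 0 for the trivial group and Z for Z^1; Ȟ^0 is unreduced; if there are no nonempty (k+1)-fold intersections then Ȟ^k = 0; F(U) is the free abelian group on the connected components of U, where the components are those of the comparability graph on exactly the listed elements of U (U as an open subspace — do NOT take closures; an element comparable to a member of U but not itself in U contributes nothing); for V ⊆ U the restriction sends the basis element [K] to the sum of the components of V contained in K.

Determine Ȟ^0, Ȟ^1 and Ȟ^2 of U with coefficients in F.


Ȟ^0 ≅ Z, Ȟ^1 ≅ Z^2 and Ȟ^2 ≅ 0

cover nerve:
  U1={{p2},{p5},{p1,p2},{p2,p4},{p2,p5},{p2,p6},{p2,p7},{p5,p6},{p5,p7},{p1,p2,p7},{p2,p5,p6},{p2,p5,p7}} U2={{p4},{p5},{p7},{p1,p4},{p1,p7},{p2,p4},{p2,p5},{p2,p7},{p3,p4},{p5,p6},{p5,p7},{p1,p2,p7},{p2,p5,p6},{p2,p5,p7}} U3={{p2},{p5},{p6},{p1,p2},{p2,p4},{p2,p5},{p2,p6},{p2,p7},{p5,p6},{p5,p7},{p1,p2,p7},{p2,p5,p6},{p2,p5,p7}} U4={{p3},{p7},{p1,p3},{p1,p7},{p2,p7},{p3,p4},{p5,p7},{p1,p2,p7},{p2,p5,p7}} U5={{p1},{p2},{p6},{p1,p2},{p1,p3},{p1,p4},{p1,p7},{p2,p4},{p2,p5},{p2,p6},{p2,p7},{p5,p6},{p1,p2,p7},{p2,p5,p6},{p2,p5,p7}}
  U12={{p5},{p2,p4},{p2,p5},{p2,p7},{p5,p6},{p5,p7},{p1,p2,p7},{p2,p5,p6},{p2,p5,p7}} U13={{p2},{p5},{p1,p2},{p2,p4},{p2,p5},{p2,p6},{p2,p7},{p5,p6},{p5,p7},{p1,p2,p7},{p2,p5,p6},{p2,p5,p7}} U14={{p2,p7},{p5,p7},{p1,p2,p7},{p2,p5,p7}} U15={{p2},{p1,p2},{p2,p4},{p2,p5},{p2,p6},{p2,p7},{p5,p6},{p1,p2,p7},{p2,p5,p6},{p2,p5,p7}} U23={{p5},{p2,p4},{p2,p5},{p2,p7},{p5,p6},{p5,p7},{p1,p2,p7},{p2,p5,p6},{p2,p5,p7}} U24={{p7},{p1,p7},{p2,p7},{p3,p4},{p5,p7},{p1,p2,p7},{p2,p5,p7}} U25={{p1,p4},{p1,p7},{p2,p4},{p2,p5},{p2,p7},{p5,p6},{p1,p2,p7},{p2,p5,p6},{p2,p5,p7}} U34={{p2,p7},{p5,p7},{p1,p2,p7},{p2,p5,p7}} U35={{p2},{p6},{p1,p2},{p2,p4},{p2,p5},{p2,p6},{p2,p7},{p5,p6},{p1,p2,p7},{p2,p5,p6},{p2,p5,p7}} U45={{p1,p3},{p1,p7},{p2,p7},{p1,p2,p7},{p2,p5,p7}}
  U123={{p5},{p2,p4},{p2,p5},{p2,p7},{p5,p6},{p5,p7},{p1,p2,p7},{p2,p5,p6},{p2,p5,p7}} U124={{p2,p7},{p5,p7},{p1,p2,p7},{p2,p5,p7}} U125={{p2,p4},{p2,p5},{p2,p7},{p5,p6},{p1,p2,p7},{p2,p5,p6},{p2,p5,p7}} U134={{p2,p7},{p5,p7},{p1,p2,p7},{p2,p5,p7}} U135={{p2},{p1,p2},{p2,p4},{p2,p5},{p2,p6},{p2,p7},{p5,p6},{p1,p2,p7},{p2,p5,p6},{p2,p5,p7}} U145={{p2,p7},{p1,p2,p7},{p2,p5,p7}} U234={{p2,p7},{p5,p7},{p1,p2,p7},{p2,p5,p7}} U235={{p2,p4},{p2,p5},{p2,p7},{p5,p6},{p1,p2,p7},{p2,p5,p6},{p2,p5,p7}} U245={{p1,p7},{p2,p7},{p1,p2,p7},{p2,p5,p7}} U345={{p2,p7},{p1,p2,p7},{p2,p5,p7}}
  U1234={{p2,p7},{p5,p7},{p1,p2,p7},{p2,p5,p7}} U1235={{p2,p4},{p2,p5},{p2,p7},{p5,p6},{p1,p2,p7},{p2,p5,p6},{p2,p5,p7}} U1245={{p2,p7},{p1,p2,p7},{p2,p5,p7}} U1345={{p2,p7},{p1,p2,p7},{p2,p5,p7}} U2345={{p2,p7},{p1,p2,p7},{p2,p5,p7}}
  U12345={{p2,p7},{p1,p2,p7},{p2,p5,p7}}
components per intersection:
  U1: {{p2},{p5},{p1,p2},{p2,p4},{p2,p5},{p2,p6},{p2,p7},{p5,p6},{p5,p7},{p1,p2,p7},{p2,p5,p6},{p2,p5,p7}}
  U2: {{p4},{p1,p4},{p2,p4},{p3,p4}} {{p5},{p7},{p1,p7},{p2,p5},{p2,p7},{p5,p6},{p5,p7},{p1,p2,p7},{p2,p5,p6},{p2,p5,p7}}
  U3: {{p2},{p5},{p6},{p1,p2},{p2,p4},{p2,p5},{p2,p6},{p2,p7},{p5,p6},{p5,p7},{p1,p2,p7},{p2,p5,p6},{p2,p5,p7}}
  U4: {{p3},{p1,p3},{p3,p4}} {{p7},{p1,p7},{p2,p7},{p5,p7},{p1,p2,p7},{p2,p5,p7}}
  U5: {{p1},{p2},{p6},{p1,p2},{p1,p3},{p1,p4},{p1,p7},{p2,p4},{p2,p5},{p2,p6},{p2,p7},{p5,p6},{p1,p2,p7},{p2,p5,p6},{p2,p5,p7}}
  U12: {{p5},{p2,p5},{p2,p7},{p5,p6},{p5,p7},{p1,p2,p7},{p2,p5,p6},{p2,p5,p7}} {{p2,p4}}
  U13: {{p2},{p5},{p1,p2},{p2,p4},{p2,p5},{p2,p6},{p2,p7},{p5,p6},{p5,p7},{p1,p2,p7},{p2,p5,p6},{p2,p5,p7}}
  U14: {{p2,p7},{p5,p7},{p1,p2,p7},{p2,p5,p7}}
  U15: {{p2},{p1,p2},{p2,p4},{p2,p5},{p2,p6},{p2,p7},{p5,p6},{p1,p2,p7},{p2,p5,p6},{p2,p5,p7}}
  U23: {{p5},{p2,p5},{p2,p7},{p5,p6},{p5,p7},{p1,p2,p7},{p2,p5,p6},{p2,p5,p7}} {{p2,p4}}
  U24: {{p7},{p1,p7},{p2,p7},{p5,p7},{p1,p2,p7},{p2,p5,p7}} {{p3,p4}}
  U25: {{p1,p4}} {{p1,p7},{p2,p5},{p2,p7},{p5,p6},{p1,p2,p7},{p2,p5,p6},{p2,p5,p7}} {{p2,p4}}
  U34: {{p2,p7},{p5,p7},{p1,p2,p7},{p2,p5,p7}}
  U35: {{p2},{p6},{p1,p2},{p2,p4},{p2,p5},{p2,p6},{p2,p7},{p5,p6},{p1,p2,p7},{p2,p5,p6},{p2,p5,p7}}
  U45: {{p1,p3}} {{p1,p7},{p2,p7},{p1,p2,p7},{p2,p5,p7}}
  U123: {{p5},{p2,p5},{p2,p7},{p5,p6},{p5,p7},{p1,p2,p7},{p2,p5,p6},{p2,p5,p7}} {{p2,p4}}
  U124: {{p2,p7},{p5,p7},{p1,p2,p7},{p2,p5,p7}}
  U125: {{p2,p4}} {{p2,p5},{p2,p7},{p5,p6},{p1,p2,p7},{p2,p5,p6},{p2,p5,p7}}
  U134: {{p2,p7},{p5,p7},{p1,p2,p7},{p2,p5,p7}}
  U135: {{p2},{p1,p2},{p2,p4},{p2,p5},{p2,p6},{p2,p7},{p5,p6},{p1,p2,p7},{p2,p5,p6},{p2,p5,p7}}
  U145: {{p2,p7},{p1,p2,p7},{p2,p5,p7}}
  U234: {{p2,p7},{p5,p7},{p1,p2,p7},{p2,p5,p7}}
  U235: {{p2,p4}} {{p2,p5},{p2,p7},{p5,p6},{p1,p2,p7},{p2,p5,p6},{p2,p5,p7}}
  U245: {{p1,p7},{p2,p7},{p1,p2,p7},{p2,p5,p7}}
  U345: {{p2,p7},{p1,p2,p7},{p2,p5,p7}}
  U1234: {{p2,p7},{p5,p7},{p1,p2,p7},{p2,p5,p7}}
  U1235: {{p2,p4}} {{p2,p5},{p2,p7},{p5,p6},{p1,p2,p7},{p2,p5,p6},{p2,p5,p7}}
  U1245: {{p2,p7},{p1,p2,p7},{p2,p5,p7}}
  U1345: {{p2,p7},{p1,p2,p7},{p2,p5,p7}}
  U2345: {{p2,p7},{p1,p2,p7},{p2,p5,p7}}
  U12345: {{p2,p7},{p1,p2,p7},{p2,p5,p7}}
C dims 7,16,13,6; δ0: rk 6, SNF 1^6; δ1: rk 8, SNF 1^8; δ2: rk 5, SNF 1^5
Ȟ^0: (7−6)−0=1 ⇒ Z
Ȟ^1: (16−8)−6=2 ⇒ Z^2
Ȟ^2: (13−5)−8=0 ⇒ 0


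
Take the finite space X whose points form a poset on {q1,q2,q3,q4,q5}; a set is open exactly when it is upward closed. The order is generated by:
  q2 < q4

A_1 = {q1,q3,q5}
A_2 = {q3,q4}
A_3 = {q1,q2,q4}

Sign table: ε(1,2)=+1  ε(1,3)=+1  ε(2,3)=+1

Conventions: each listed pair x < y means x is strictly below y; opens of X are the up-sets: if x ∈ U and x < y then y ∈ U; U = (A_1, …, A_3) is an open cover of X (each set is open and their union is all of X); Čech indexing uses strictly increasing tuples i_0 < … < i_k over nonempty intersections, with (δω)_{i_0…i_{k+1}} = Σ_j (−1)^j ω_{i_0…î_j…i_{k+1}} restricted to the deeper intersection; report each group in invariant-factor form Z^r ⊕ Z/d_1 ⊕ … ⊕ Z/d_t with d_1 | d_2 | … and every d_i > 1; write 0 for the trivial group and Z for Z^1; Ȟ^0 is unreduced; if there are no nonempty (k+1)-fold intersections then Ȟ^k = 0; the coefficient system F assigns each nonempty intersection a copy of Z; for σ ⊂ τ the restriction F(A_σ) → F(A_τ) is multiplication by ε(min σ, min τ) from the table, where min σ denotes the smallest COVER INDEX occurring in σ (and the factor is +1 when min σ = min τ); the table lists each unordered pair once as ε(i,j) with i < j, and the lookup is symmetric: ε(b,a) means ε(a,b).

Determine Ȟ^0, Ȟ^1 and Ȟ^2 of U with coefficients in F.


Ȟ^0(U;F) ≅ Z, Ȟ^1(U;F) ≅ Z, Ȟ^2(U;F) ≅ 0

nonempty intersections:
  A12={q3} A13={q1} A23={q4}
C dims 3,3; δ0: rk 2, SNF 1^2
Ȟ^0: (3−2)−0=1 ⇒ Z
Ȟ^1: (3−0)−2=1 ⇒ Z
Ȟ^2: (0−0)−0=0 ⇒ 0


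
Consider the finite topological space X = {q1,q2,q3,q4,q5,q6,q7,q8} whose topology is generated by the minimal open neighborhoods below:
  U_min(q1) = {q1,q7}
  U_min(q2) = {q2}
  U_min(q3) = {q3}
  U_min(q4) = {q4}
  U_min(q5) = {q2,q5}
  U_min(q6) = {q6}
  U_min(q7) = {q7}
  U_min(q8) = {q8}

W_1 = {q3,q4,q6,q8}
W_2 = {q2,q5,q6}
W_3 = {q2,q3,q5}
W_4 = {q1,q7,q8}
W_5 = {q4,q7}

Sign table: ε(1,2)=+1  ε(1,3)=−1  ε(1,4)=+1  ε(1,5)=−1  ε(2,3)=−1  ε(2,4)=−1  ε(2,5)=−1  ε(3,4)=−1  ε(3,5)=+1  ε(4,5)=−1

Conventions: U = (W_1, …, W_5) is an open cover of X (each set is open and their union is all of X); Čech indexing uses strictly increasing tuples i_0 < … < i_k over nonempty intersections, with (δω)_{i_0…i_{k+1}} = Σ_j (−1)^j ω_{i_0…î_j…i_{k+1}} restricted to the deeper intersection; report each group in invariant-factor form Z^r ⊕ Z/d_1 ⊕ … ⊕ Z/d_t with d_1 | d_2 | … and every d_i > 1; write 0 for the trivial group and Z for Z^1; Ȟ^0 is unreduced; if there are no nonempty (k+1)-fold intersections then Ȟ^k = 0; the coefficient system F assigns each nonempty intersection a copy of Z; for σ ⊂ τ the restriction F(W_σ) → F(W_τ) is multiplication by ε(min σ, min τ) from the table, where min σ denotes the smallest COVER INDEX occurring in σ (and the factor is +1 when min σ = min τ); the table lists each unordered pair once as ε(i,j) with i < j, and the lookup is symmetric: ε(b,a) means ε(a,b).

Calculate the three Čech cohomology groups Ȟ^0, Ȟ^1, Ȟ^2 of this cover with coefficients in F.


Ȟ^0 = Z, Ȟ^1 = Z^2 and Ȟ^2 = 0

nerve of the cover:
  W12={q6} W13={q3} W14={q8} W15={q4} W23={q2,q5} W45={q7}
C dims 5,6; δ0: rk 4, SNF 1^4
Ȟ^0 = (5 − 4) − 0 = 1, so Ȟ^0 ≅ Z
Ȟ^1 = (6 − 0) − 4 = 2, so Ȟ^1 ≅ Z^2
Ȟ^2 = (0 − 0) − 0 = 0, so Ȟ^2 ≅ 0


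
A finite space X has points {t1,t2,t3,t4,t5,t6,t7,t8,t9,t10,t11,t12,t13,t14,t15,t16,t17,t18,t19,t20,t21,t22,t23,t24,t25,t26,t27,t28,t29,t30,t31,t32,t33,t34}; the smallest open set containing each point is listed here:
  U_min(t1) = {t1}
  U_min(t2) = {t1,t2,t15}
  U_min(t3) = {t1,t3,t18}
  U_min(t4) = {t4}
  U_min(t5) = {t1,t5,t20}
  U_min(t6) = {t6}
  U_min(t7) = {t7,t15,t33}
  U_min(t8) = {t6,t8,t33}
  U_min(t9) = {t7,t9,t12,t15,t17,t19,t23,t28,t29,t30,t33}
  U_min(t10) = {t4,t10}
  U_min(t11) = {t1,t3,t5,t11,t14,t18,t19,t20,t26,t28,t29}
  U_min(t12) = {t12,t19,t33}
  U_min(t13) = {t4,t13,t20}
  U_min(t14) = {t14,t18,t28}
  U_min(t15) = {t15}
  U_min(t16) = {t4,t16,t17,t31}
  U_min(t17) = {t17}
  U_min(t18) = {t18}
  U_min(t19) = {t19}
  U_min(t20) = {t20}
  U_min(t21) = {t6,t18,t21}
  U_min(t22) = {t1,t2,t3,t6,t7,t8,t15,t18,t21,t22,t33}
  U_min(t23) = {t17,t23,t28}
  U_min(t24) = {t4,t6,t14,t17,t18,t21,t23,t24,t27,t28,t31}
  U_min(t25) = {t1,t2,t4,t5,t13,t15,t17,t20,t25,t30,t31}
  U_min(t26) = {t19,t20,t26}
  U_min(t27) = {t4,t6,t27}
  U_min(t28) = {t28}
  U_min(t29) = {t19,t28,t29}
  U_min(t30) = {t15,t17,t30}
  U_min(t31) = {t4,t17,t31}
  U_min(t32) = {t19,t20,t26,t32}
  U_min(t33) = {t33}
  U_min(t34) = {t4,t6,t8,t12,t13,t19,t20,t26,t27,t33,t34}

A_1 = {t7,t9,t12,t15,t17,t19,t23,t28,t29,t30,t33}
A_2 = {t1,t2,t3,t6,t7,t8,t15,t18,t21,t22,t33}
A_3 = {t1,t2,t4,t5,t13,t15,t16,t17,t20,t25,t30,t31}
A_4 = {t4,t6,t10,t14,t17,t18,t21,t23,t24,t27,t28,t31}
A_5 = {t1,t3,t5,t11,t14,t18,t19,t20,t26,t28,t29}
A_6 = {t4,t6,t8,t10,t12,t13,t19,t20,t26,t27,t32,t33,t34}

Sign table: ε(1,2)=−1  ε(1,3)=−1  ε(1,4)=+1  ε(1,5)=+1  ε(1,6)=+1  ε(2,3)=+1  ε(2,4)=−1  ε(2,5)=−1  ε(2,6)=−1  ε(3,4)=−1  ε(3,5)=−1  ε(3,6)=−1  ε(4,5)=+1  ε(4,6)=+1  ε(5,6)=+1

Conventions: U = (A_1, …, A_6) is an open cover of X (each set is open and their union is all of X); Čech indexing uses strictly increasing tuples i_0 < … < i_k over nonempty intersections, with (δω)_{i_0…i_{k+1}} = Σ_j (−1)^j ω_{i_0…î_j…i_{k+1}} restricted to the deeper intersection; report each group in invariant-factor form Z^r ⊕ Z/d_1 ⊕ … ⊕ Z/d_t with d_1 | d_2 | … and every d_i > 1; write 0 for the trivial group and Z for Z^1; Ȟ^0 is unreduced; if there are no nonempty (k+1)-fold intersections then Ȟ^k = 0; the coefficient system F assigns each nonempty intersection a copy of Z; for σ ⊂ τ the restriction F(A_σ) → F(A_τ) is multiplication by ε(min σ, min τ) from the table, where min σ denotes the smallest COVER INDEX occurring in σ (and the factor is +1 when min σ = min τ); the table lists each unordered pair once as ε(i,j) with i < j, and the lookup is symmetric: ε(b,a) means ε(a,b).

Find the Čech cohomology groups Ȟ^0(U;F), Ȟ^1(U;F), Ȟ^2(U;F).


nerve simplices:
  A12={t7,t15,t33} A13={t15,t17,t30} A14={t17,t23,t28} A15={t19,t28,t29} A16={t12,t19,t33} A23={t1,t2,t15} A24={t6,t18,t21} A25={t1,t3,t18} A26={t6,t8,t33} A34={t4,t17,t31} A35={t1,t5,t20} A36={t4,t13,t20} A45={t14,t18,t28} A46={t4,t6,t10,t27} A56={t19,t20,t26}
  A123={t15} A126={t33} A134={t17} A145={t28} A156={t19} A235={t1} A245={t18} A246={t6} A346={t4} A356={t20}
C dims 6,15,10; δ0: rk 5, SNF 1^5; δ1: rk 10, SNF 1^9·2
degree 0: 6−5−0 = 1 → Ȟ^0 ≅ Z
degree 1: 15−10−5 = 0 → Ȟ^1 ≅ 0
degree 2: 10−0−10 = 0 plus torsion [2] → Ȟ^2 ≅ Z/2

Ȟ^0 ≅ Z,  Ȟ^1 ≅ 0,  Ȟ^2 ≅ Z/2


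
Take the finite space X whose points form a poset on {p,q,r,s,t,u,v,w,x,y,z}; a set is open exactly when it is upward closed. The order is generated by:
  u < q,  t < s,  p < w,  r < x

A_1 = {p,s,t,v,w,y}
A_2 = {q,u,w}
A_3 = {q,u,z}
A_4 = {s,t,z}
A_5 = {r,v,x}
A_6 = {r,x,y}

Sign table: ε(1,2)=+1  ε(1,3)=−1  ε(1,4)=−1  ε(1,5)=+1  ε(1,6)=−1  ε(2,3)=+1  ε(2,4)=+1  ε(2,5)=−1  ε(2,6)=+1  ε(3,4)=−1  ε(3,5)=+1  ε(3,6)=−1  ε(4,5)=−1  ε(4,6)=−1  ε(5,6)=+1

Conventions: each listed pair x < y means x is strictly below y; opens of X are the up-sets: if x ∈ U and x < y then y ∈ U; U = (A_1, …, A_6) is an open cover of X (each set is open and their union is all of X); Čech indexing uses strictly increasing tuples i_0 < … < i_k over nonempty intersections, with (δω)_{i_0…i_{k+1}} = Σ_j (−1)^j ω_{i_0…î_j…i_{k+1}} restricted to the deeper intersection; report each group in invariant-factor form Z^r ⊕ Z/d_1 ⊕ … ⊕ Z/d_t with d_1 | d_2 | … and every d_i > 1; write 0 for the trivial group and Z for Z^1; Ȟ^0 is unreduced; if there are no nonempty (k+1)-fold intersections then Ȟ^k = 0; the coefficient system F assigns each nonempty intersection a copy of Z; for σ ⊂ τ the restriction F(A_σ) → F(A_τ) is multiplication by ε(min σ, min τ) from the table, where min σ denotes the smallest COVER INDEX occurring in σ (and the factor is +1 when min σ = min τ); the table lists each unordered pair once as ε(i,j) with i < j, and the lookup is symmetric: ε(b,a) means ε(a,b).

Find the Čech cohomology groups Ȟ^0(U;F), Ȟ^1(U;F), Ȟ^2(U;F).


nonempty intersections:
  A12={w} A14={s,t} A15={v} A16={y} A23={q,u} A34={z} A56={r,x}
C dims 6,7; δ0: rk 6, SNF 1^5·2
Ȟ^0: (6−6)−0=0 ⇒ 0
Ȟ^1: (7−0)−6=1 plus torsion [2] ⇒ Z ⊕ Z/2
Ȟ^2: (0−0)−0=0 ⇒ 0

Ȟ^0(U;F) ≅ 0, Ȟ^1(U;F) ≅ Z ⊕ Z/2 and Ȟ^2(U;F) ≅ 0


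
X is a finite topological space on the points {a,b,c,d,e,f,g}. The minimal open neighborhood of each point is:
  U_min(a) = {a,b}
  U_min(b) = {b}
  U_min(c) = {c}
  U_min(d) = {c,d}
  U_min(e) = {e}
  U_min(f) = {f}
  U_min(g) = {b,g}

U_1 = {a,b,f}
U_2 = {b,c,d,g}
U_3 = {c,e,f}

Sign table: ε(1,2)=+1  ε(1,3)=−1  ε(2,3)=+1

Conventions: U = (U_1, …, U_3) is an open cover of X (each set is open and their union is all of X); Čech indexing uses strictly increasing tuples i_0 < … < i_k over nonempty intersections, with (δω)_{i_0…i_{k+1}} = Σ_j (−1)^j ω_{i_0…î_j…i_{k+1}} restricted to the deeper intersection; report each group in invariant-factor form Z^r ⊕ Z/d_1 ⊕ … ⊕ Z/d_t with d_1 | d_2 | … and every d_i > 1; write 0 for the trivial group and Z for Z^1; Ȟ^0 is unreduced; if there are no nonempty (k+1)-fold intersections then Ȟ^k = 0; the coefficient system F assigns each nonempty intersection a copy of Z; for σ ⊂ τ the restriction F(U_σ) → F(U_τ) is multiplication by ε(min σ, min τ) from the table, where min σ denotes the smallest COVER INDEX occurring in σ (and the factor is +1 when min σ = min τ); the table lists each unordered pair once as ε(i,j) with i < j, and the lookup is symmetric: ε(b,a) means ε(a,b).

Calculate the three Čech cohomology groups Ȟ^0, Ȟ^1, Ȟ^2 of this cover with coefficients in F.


nerve simplices:
  U12={b} U13={f} U23={c}
C dims 3,3; δ0: rk 3, SNF 1^2·2
degree 0: 3−3−0 = 0 → Ȟ^0 ≅ 0
degree 1: 3−0−3 = 0 plus torsion [2] → Ȟ^1 ≅ Z/2
degree 2: 0−0−0 = 0 → Ȟ^2 ≅ 0

Ȟ^0 ≅ 0, Ȟ^1 ≅ Z/2, Ȟ^2 ≅ 0


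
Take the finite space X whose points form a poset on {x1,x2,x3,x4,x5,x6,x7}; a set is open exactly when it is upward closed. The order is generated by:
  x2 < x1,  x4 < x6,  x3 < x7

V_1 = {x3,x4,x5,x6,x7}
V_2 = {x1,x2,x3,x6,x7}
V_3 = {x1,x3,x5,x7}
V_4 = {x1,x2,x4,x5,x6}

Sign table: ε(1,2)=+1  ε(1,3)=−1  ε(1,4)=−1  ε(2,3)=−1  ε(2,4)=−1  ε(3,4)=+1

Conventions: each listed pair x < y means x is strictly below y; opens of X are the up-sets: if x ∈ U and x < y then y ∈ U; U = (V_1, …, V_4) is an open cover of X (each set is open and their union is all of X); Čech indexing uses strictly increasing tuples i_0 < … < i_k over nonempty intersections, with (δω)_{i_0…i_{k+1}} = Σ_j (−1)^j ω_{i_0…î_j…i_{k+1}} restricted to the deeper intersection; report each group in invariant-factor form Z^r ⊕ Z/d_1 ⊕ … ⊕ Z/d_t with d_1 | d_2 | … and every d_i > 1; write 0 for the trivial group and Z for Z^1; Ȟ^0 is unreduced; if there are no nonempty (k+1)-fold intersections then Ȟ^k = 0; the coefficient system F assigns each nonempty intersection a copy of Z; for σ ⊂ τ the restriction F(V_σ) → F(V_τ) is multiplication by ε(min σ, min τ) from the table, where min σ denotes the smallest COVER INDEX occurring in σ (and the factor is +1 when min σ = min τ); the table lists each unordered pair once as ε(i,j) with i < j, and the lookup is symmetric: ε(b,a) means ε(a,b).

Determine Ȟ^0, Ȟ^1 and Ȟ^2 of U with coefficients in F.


nonempty overlaps:
  V12={x3,x6,x7} V13={x3,x5,x7} V14={x4,x5,x6} V23={x1,x3,x7} V24={x1,x2,x6} V34={x1,x5}
  V123={x3,x7} V124={x6} V134={x5} V234={x1}
C dims 4,6,4; δ0: rk 3, SNF 1^3; δ1: rk 3, SNF 1^3
degree 0: 4−3−0 = 1 → Ȟ^0 ≅ Z
degree 1: 6−3−3 = 0 → Ȟ^1 ≅ 0
degree 2: 4−0−3 = 1 → Ȟ^2 ≅ Z

Ȟ^0 ≅ Z,  Ȟ^1 ≅ 0,  Ȟ^2 ≅ Z


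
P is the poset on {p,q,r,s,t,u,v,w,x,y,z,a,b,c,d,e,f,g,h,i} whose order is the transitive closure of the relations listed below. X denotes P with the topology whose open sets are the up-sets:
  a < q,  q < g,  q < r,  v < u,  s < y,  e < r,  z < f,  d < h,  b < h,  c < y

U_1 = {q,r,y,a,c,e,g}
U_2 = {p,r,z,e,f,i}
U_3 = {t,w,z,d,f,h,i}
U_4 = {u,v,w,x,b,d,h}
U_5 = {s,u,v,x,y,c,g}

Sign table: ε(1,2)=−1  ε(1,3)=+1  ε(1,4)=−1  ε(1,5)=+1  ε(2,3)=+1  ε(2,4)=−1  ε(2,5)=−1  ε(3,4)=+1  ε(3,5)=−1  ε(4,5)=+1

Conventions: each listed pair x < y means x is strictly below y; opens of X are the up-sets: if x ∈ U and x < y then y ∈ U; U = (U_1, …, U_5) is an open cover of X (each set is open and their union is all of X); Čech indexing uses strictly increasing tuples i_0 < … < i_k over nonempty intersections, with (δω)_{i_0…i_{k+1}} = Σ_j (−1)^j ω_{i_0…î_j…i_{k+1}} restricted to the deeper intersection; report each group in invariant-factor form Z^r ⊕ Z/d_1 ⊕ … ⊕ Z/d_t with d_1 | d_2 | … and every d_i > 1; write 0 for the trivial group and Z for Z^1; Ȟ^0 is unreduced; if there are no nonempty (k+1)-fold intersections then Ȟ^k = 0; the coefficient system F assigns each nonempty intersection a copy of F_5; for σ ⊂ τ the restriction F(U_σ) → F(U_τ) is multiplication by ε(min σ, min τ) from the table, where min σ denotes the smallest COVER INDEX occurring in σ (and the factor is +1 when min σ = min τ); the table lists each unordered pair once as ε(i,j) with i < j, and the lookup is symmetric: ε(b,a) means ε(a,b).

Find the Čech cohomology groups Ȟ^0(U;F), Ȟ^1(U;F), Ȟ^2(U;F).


Ȟ^0 = 0,  Ȟ^1 = 0,  Ȟ^2 = 0

nerve of the cover:
  U12={r,e} U15={y,c,g} U23={z,f,i} U34={w,d,h} U45={u,v,x}
C dims 5,5; δ0: rk_F5 5
Ȟ^0 = (5 − 5) − 0 = 0, so Ȟ^0 ≅ 0
Ȟ^1 = (5 − 0) − 5 = 0, so Ȟ^1 ≅ 0
Ȟ^2 = (0 − 0) − 0 = 0, so Ȟ^2 ≅ 0


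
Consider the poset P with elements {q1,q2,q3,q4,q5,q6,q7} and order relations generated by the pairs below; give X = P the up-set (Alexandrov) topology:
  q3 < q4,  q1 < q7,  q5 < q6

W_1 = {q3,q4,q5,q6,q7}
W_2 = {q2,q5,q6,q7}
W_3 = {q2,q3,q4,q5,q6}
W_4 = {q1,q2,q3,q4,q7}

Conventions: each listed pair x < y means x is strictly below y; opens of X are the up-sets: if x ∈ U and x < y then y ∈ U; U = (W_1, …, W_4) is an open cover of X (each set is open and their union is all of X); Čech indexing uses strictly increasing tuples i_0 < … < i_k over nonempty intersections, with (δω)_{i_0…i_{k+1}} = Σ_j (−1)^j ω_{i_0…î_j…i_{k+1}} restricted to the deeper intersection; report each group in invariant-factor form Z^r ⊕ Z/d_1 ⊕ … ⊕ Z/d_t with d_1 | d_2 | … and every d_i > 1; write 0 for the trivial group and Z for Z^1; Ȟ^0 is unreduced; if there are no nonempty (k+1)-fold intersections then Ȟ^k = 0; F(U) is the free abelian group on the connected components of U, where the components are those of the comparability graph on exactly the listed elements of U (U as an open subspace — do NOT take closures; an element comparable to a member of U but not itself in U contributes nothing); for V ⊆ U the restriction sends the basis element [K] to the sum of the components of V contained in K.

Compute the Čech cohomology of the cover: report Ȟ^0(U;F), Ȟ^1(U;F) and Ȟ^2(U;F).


nerve of the cover:
  W12={q5,q6,q7} W13={q3,q4,q5,q6} W14={q3,q4,q7} W23={q2,q5,q6} W24={q2,q7} W34={q2,q3,q4}
  W123={q5,q6} W124={q7} W134={q3,q4} W234={q2}
components per intersection:
  W1: {q3,q4} {q5,q6} {q7}
  W2: {q2} {q5,q6} {q7}
  W3: {q2} {q3,q4} {q5,q6}
  W4: {q1,q7} {q2} {q3,q4}
  W12: {q5,q6} {q7}
  W13: {q3,q4} {q5,q6}
  W14: {q3,q4} {q7}
  W23: {q2} {q5,q6}
  W24: {q2} {q7}
  W34: {q2} {q3,q4}
  W123: {q5,q6}
  W124: {q7}
  W134: {q3,q4}
  W234: {q2}
C dims 12,12,4; δ0: rk 8, SNF 1^8; δ1: rk 4, SNF 1^4
Ȟ^0 = (12 − 8) − 0 = 4, so Ȟ^0 ≅ Z^4
Ȟ^1 = (12 − 4) − 8 = 0, so Ȟ^1 ≅ 0
Ȟ^2 = (4 − 0) − 4 = 0, so Ȟ^2 ≅ 0

Ȟ^0(U;F) ≅ Z^4,  Ȟ^1(U;F) ≅ 0,  Ȟ^2(U;F) ≅ 0


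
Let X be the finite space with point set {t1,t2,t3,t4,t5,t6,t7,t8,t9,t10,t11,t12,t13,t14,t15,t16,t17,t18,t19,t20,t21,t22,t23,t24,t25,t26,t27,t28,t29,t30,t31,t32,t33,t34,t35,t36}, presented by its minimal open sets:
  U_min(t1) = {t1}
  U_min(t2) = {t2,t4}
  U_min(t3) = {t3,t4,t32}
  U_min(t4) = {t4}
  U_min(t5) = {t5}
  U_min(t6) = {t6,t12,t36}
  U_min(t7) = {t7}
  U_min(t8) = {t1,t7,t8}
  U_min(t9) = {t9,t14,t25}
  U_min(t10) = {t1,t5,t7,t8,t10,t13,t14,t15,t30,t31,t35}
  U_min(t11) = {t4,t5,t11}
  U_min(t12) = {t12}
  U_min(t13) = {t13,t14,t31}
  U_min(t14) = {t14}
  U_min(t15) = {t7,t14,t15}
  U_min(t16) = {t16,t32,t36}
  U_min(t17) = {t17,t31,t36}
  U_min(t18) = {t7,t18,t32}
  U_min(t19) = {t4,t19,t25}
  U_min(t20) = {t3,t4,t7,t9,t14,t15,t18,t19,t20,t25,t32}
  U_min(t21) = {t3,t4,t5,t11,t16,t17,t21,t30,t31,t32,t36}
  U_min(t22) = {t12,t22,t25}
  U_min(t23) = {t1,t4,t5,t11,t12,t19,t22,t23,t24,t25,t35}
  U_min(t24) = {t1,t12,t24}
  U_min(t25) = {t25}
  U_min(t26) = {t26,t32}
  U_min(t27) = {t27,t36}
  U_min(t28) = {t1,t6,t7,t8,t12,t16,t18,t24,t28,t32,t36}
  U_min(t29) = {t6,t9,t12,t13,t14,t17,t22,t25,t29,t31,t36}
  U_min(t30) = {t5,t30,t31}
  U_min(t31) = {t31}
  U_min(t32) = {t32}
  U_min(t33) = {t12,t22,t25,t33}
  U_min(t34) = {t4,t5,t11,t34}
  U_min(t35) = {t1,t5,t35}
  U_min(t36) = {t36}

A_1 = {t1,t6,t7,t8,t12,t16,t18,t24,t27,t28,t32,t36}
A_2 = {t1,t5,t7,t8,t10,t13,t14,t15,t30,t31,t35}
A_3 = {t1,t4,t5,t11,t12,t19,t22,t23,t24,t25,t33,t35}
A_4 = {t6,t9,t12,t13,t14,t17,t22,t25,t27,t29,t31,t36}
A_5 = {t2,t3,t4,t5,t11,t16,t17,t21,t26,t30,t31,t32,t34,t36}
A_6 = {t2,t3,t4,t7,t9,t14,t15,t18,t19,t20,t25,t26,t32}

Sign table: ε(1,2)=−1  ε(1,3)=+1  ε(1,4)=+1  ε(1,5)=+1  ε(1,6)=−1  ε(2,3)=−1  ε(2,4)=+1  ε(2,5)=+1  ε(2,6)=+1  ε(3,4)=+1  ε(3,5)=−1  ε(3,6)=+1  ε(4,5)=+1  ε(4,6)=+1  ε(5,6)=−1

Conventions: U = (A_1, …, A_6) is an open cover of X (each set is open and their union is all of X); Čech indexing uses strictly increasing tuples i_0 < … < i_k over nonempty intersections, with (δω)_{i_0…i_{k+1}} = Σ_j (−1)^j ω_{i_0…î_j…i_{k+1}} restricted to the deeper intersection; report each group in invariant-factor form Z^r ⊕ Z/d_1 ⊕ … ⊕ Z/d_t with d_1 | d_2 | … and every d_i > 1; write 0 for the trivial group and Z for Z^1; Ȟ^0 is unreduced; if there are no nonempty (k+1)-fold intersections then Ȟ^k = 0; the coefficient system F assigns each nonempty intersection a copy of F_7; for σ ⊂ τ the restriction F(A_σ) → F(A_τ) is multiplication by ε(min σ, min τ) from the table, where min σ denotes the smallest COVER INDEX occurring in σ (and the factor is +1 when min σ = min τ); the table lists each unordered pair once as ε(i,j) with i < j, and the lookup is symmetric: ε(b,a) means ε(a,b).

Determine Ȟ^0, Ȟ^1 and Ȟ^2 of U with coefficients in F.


Ȟ^0(U;F) ≅ 0, Ȟ^1(U;F) ≅ 0, Ȟ^2(U;F) ≅ Z/7

nonempty overlaps:
  A12={t1,t7,t8} A13={t1,t12,t24} A14={t6,t12,t27,t36} A15={t16,t32,t36} A16={t7,t18,t32} A23={t1,t5,t35} A24={t13,t14,t31} A25={t5,t30,t31} A26={t7,t14,t15} A34={t12,t22,t25} A35={t4,t5,t11} A36={t4,t19,t25} A45={t17,t31,t36} A46={t9,t14,t25} A56={t2,t3,t4,t26,t32}
  A123={t1} A126={t7} A134={t12} A145={t36} A156={t32} A235={t5} A245={t31} A246={t14} A346={t25} A356={t4}
C dims 6,15,10; δ0: rk_F7 6; δ1: rk_F7 9
degree 0: 6−6−0 = 0 → Ȟ^0 ≅ 0
degree 1: 15−9−6 = 0 → Ȟ^1 ≅ 0
degree 2: 10−0−9 = 1 → Ȟ^2 ≅ Z/7
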